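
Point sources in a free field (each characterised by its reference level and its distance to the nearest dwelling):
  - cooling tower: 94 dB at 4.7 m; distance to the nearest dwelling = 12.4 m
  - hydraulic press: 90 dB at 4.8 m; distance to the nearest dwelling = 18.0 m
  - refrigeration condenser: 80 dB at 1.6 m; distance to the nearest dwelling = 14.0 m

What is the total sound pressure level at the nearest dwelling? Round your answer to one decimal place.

86.4 dB

Apply inverse-square spreading to bring every level to the receiver, then sum 10^(L/10).
cooling tower: 94 − 20·log₁₀(12.4/4.7) = 94 − 8.43 = 85.57 dB.
hydraulic press: 90 − 20·log₁₀(18.0/4.8) = 90 − 11.48 = 78.52 dB.
refrigeration condenser: 80 − 20·log₁₀(14.0/1.6) = 80 − 18.84 = 61.16 dB.
Σ 10^(L/10) = 4.333e+08 → L_total = 10·log₁₀(4.333e+08) = 86.37 dB.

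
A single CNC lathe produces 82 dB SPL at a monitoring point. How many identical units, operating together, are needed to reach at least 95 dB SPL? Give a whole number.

Need L₁ + 10·log₁₀ N ≥ 95, i.e. log₁₀ N ≥ 1.30.
N ≥ 10^(13.0/10) = 19.953, so N = 20.

20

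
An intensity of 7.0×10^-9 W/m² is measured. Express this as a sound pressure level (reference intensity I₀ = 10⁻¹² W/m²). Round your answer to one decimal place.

38.5 dB

L = 10·log₁₀(I/I₀) = 10·log₁₀(7.0×10^-9/10⁻¹²) = 10·log₁₀(7.0×10^3).
L = 10·(0.8451 + 3) = 38.45 dB.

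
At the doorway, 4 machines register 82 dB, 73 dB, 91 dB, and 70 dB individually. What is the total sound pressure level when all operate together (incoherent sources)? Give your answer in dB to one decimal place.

For uncorrelated sources the intensities add, so convert each level to linear form, sum, and take 10·log₁₀ of the total.
Σ 10^(L/10) = 10^(82/10) + 10^(73/10) + 10^(91/10) + 10^(70/10) = 1.447e+09.
L_total = 10·log₁₀(1.447e+09) = 91.61 dB.

91.6 dB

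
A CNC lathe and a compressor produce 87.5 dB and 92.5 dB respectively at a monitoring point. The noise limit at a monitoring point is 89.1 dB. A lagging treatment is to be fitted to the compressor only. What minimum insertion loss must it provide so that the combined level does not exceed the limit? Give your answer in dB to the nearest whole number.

9 dB

Everything except the compressor sums to 10^(87.5/10) = 5.623e+08 in linear terms, 87.50 dB.
To meet 89.1 dB overall, the treated compressor may contribute at most 10^(89.1/10) − 5.623e+08 = 2.505e+08, i.e. 83.99 dB.
So the compressor must be reduced from 92.5 to 83.99 dB: IL = 8.51 dB.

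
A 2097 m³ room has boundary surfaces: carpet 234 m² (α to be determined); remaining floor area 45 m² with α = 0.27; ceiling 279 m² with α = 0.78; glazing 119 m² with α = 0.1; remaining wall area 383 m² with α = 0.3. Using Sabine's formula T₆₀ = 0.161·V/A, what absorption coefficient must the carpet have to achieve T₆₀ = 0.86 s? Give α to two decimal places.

0.15

From T₆₀ = 0.161·V/A, the target T₆₀ = 0.86 s needs A = 0.161·2097/0.86 = 392.58 m².
Absorption from the other surfaces = 45·0.27 + 279·0.78 + 119·0.1 + 383·0.3 = 356.57 m², so the carpet must supply 36.01 m² over 234 m².
α = 36.01/234 = 0.154.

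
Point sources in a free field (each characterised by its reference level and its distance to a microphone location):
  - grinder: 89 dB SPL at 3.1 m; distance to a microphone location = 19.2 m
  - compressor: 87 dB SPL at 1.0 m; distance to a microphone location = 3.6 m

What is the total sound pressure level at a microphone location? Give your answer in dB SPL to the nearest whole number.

78 dB SPL

First find each source's level at the receiver (point-source: −20·log₁₀(r/r_ref)), then combine on an intensity basis.
grinder: 89 − 20·log₁₀(19.2/3.1) = 89 − 15.84 = 73.16 dB SPL.
compressor: 87 − 20·log₁₀(3.6/1.0) = 87 − 11.13 = 75.87 dB SPL.
Σ 10^(L/10) = 5.938e+07 → L_total = 10·log₁₀(5.938e+07) = 77.74 dB SPL.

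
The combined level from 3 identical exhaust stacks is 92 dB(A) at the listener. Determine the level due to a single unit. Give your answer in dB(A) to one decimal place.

Dividing the total intensity by 3 lowers the level by 10·log₁₀ 3 = 4.771 dB: L₁ = 92 − 4.771.

87.2 dB(A)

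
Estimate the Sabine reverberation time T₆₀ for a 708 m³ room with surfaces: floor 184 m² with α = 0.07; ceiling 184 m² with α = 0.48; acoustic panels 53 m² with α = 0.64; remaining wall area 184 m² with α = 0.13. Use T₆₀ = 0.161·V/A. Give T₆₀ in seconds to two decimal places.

0.72 s

A = Σ Sᵢαᵢ = 184·0.07 + 184·0.48 + 53·0.64 + 184·0.13 = 159.04 m².
T₆₀ = 0.161·V/A = 0.161·708/159.04 = 0.717 s.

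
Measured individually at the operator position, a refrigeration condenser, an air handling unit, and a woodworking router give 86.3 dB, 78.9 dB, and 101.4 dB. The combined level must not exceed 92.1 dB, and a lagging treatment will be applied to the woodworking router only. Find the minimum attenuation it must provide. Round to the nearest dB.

Everything except the woodworking router sums to 10^(86.3/10) + 10^(78.9/10) = 5.042e+08 in linear terms, 87.03 dB.
To meet 92.1 dB overall, the treated woodworking router may contribute at most 10^(92.1/10) − 5.042e+08 = 1.118e+09, i.e. 90.48 dB.
Required insertion loss = 101.4 − 90.48 = 10.92 dB.

11 dB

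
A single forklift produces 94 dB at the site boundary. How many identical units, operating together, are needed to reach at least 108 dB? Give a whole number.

26

Need L₁ + 10·log₁₀ N ≥ 108, i.e. log₁₀ N ≥ 1.40.
N ≥ 10^(14.0/10) = 25.119, so N = 26.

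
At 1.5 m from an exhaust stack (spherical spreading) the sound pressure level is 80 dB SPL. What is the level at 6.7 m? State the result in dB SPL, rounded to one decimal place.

Point-source attenuation: ΔL = 20·log₁₀(r₂/r₁) = 20·log₁₀(6.7/1.5) = 13.000 dB.
L₂ = 80 − 20·log₁₀(6.7/1.5) = 80 − 13.000 = 67.00 dB SPL.

67.0 dB SPL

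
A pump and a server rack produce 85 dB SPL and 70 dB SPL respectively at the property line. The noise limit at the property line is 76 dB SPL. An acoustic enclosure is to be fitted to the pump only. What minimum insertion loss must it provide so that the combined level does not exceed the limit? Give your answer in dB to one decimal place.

10.3 dB

The untreated sources together contribute 10^(70/10) = 1.000e+07, i.e. 70.00 dB SPL.
To meet 76 dB SPL overall, the treated pump may contribute at most 10^(76/10) − 1.000e+07 = 2.981e+07, i.e. 74.74 dB SPL.
Required insertion loss = 85 − 74.74 = 10.26 dB.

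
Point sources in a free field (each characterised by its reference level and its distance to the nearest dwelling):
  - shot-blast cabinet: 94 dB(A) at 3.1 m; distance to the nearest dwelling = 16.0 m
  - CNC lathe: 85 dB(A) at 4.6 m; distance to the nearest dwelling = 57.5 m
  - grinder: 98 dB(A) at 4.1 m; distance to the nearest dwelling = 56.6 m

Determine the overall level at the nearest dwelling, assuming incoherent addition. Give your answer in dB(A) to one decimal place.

81.1 dB(A)

First find each source's level at the receiver (point-source: −20·log₁₀(r/r_ref)), then combine on an intensity basis.
shot-blast cabinet: 94 − 20·log₁₀(16.0/3.1) = 94 − 14.26 = 79.74 dB(A).
CNC lathe: 85 − 20·log₁₀(57.5/4.6) = 85 − 21.94 = 63.06 dB(A).
grinder: 98 − 20·log₁₀(56.6/4.1) = 98 − 22.80 = 75.20 dB(A).
Σ 10^(L/10) = 1.294e+08 → L_total = 10·log₁₀(1.294e+08) = 81.12 dB(A).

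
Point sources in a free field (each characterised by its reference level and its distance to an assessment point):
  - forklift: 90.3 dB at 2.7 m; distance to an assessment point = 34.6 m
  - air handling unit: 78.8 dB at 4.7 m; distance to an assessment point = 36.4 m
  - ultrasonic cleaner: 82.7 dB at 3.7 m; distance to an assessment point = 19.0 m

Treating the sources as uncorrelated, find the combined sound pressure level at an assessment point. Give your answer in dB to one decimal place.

Apply inverse-square spreading to bring every level to the receiver, then sum 10^(L/10).
forklift: 90.3 − 20·log₁₀(34.6/2.7) = 90.3 − 22.15 = 68.15 dB.
air handling unit: 78.8 − 20·log₁₀(36.4/4.7) = 78.8 − 17.78 = 61.02 dB.
ultrasonic cleaner: 82.7 − 20·log₁₀(19.0/3.7) = 82.7 − 14.21 = 68.49 dB.
Σ 10^(L/10) = 1.485e+07 → L_total = 10·log₁₀(1.485e+07) = 71.72 dB.

71.7 dB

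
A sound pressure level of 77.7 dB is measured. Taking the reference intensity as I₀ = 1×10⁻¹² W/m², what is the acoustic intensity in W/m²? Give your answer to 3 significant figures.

5.89e-05 W/m²

L = 10·log₁₀(I/I₀) ⇒ I = I₀·10^(L/10) = 10⁻¹² × 10^7.77.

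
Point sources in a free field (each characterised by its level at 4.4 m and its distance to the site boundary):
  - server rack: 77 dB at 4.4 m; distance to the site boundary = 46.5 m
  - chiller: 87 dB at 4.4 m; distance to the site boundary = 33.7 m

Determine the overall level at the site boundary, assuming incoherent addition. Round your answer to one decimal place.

69.5 dB

Propagate each source to the receiver with L = L_ref − 20·log₁₀(r/r_ref), then add intensities.
server rack: 77 − 20·log₁₀(46.5/4.4) = 77 − 20.48 = 56.52 dB.
chiller: 87 − 20·log₁₀(33.7/4.4) = 87 − 17.68 = 69.32 dB.
Σ 10^(L/10) = 8.992e+06 → L_total = 10·log₁₀(8.992e+06) = 69.54 dB.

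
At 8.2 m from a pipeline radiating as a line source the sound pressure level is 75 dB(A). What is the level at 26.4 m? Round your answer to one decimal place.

69.9 dB(A)

Line-source attenuation: ΔL = 10·log₁₀(r₂/r₁) = 10·log₁₀(26.4/8.2) = 5.078 dB.
L₂ = 75 − 10·log₁₀(26.4/8.2) = 75 − 5.078 = 69.92 dB(A).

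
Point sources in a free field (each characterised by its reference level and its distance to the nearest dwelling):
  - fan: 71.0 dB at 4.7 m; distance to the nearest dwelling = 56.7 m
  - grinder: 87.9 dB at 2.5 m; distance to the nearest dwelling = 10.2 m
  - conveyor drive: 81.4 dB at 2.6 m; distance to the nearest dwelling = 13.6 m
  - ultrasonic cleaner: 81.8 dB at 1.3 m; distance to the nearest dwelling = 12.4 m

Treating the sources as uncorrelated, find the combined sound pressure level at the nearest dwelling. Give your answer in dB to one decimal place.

Apply inverse-square spreading to bring every level to the receiver, then sum 10^(L/10).
fan: 71.0 − 20·log₁₀(56.7/4.7) = 71.0 − 21.63 = 49.37 dB.
grinder: 87.9 − 20·log₁₀(10.2/2.5) = 87.9 − 12.21 = 75.69 dB.
conveyor drive: 81.4 − 20·log₁₀(13.6/2.6) = 81.4 − 14.37 = 67.03 dB.
ultrasonic cleaner: 81.8 − 20·log₁₀(12.4/1.3) = 81.8 − 19.59 = 62.21 dB.
Σ 10^(L/10) = 4.384e+07 → L_total = 10·log₁₀(4.384e+07) = 76.42 dB.

76.4 dB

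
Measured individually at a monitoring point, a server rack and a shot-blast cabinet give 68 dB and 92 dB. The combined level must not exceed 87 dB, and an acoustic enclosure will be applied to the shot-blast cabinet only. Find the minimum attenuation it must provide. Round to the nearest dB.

The untreated sources together contribute 10^(68/10) = 6.310e+06, i.e. 68.00 dB.
The limit corresponds to 10^(87/10) = 5.012e+08; subtracting the fixed part leaves 4.949e+08 for the shot-blast cabinet, i.e. 86.94 dB.
So the shot-blast cabinet must be reduced from 92 to 86.94 dB: IL = 5.06 dB.

5 dB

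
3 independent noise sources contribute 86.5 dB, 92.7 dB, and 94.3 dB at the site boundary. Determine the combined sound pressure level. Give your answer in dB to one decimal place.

Incoherent sources combine by intensity addition: L_total = 10·log₁₀(Σ 10^(L_i/10)).
Σ 10^(L/10) = 10^(86.5/10) + 10^(92.7/10) + 10^(94.3/10) = 5.000e+09.
L_total = 10·log₁₀(5.000e+09) = 96.99 dB.

97.0 dB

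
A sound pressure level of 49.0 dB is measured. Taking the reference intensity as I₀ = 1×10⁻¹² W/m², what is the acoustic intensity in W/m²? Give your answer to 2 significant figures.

I/I₀ = 10^(49.0/10) = 7.943e+04, so I = 7.943e+04 × 10⁻¹² W/m².

7.9e-08 W/m²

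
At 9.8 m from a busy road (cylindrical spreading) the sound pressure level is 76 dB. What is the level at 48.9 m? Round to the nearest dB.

For a line source, L₂ = L₁ − 10·log₁₀(r₂/r₁).
L₂ = 76 − 10·log₁₀(48.9/9.8) = 76 − 6.981 = 69.02 dB.

69 dB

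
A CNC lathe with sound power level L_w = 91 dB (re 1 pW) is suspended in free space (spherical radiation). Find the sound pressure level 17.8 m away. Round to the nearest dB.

55 dB

L_p = L_w − 10·log₁₀(4π·r²) with r = 17.8 m.
4π·r² = 3982 m², 10·log₁₀ of that is 36.000 dB.
L_p = 91 − 36.000 = 55.00 dB.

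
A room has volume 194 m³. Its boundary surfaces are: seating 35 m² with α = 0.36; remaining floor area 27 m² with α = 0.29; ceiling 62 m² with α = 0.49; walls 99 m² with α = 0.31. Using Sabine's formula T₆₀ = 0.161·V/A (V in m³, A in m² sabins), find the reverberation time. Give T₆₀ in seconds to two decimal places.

Total absorption A = 35·0.36 + 27·0.29 + 62·0.49 + 99·0.31 = 81.50 m² sabins.
T₆₀ = 0.161 × 194 / 81.50 = 0.383 s.

0.38 s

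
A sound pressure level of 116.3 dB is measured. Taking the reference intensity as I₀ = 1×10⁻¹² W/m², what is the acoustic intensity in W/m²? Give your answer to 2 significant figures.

0.43 W/m²

I/I₀ = 10^(116.3/10) = 4.266e+11, so I = 4.266e+11 × 10⁻¹² W/m².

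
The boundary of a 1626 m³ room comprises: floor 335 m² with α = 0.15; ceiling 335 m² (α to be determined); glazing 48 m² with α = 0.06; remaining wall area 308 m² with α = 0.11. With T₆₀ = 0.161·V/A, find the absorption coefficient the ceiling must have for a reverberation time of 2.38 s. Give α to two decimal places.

0.07

A = 0.161·V/T₆₀ = 0.161·1626/2.38 = 109.99 m² sabins.
Absorption from the other surfaces = 335·0.15 + 48·0.06 + 308·0.11 = 87.01 m², so the ceiling must supply 22.98 m² over 335 m².
α = 22.98/335 = 0.069.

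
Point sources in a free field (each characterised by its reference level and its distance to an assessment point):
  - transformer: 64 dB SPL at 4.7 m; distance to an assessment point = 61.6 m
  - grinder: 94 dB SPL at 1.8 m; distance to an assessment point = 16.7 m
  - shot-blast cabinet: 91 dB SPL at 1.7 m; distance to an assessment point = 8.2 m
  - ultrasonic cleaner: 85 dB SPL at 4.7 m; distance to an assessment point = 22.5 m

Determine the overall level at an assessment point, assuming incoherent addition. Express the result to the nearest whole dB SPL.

80 dB SPL

Apply inverse-square spreading to bring every level to the receiver, then sum 10^(L/10).
transformer: 64 − 20·log₁₀(61.6/4.7) = 64 − 22.35 = 41.65 dB SPL.
grinder: 94 − 20·log₁₀(16.7/1.8) = 94 − 19.35 = 74.65 dB SPL.
shot-blast cabinet: 91 − 20·log₁₀(8.2/1.7) = 91 − 13.67 = 77.33 dB SPL.
ultrasonic cleaner: 85 − 20·log₁₀(22.5/4.7) = 85 − 13.60 = 71.40 dB SPL.
Σ 10^(L/10) = 9.710e+07 → L_total = 10·log₁₀(9.710e+07) = 79.87 dB SPL.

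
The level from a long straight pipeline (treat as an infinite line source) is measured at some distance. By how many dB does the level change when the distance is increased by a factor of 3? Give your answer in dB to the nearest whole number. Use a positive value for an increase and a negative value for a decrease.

-5 dB

With cylindrical spreading the level changes by −10·log₁₀(r₂/r₁).
ΔL = −10·log₁₀(3) = -4.77 dB.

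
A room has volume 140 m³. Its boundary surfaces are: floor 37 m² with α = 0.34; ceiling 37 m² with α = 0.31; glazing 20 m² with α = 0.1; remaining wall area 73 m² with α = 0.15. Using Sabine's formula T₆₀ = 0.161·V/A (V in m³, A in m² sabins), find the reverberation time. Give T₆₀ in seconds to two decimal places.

0.61 s

Summing Sᵢαᵢ: 37·0.34 + 37·0.31 + 20·0.1 + 73·0.15 = 37.00 m².
T₆₀ = 0.161·V/A = 0.161·140/37.00 = 0.609 s.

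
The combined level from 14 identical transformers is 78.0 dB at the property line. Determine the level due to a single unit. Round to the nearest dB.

Dividing the total intensity by 14 lowers the level by 10·log₁₀ 14 = 11.461 dB: L₁ = 78.0 − 11.461.

67 dB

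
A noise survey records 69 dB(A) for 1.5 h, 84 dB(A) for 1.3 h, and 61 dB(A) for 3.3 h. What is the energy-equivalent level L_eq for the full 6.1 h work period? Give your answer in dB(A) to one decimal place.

L_eq = 10·log₁₀[(1/T)·Σ tᵢ·10^(Lᵢ/10)] with T = 6.1 h.
Σ tᵢ·10^(Lᵢ/10) = 1.5·10^(69/10) + 1.3·10^(84/10) + 3.3·10^(61/10) = 3.426e+08.
L_eq = 10·log₁₀(3.426e+08/6.1) = 77.49 dB(A).

77.5 dB(A)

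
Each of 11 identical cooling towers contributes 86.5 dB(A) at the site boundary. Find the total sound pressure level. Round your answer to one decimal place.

96.9 dB(A)

With 11 equal, uncorrelated contributions the intensity is 11× that of one unit, giving a rise of 10·log₁₀ 11.
L_total = 86.5 + 10·log₁₀(11) = 86.5 + 10.414 = 96.91 dB(A).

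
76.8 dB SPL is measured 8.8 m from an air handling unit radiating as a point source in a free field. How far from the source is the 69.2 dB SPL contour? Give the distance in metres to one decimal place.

21.1 m

Point-source spreading drops the level by 20·log₁₀(r₂/r₁); inverting, r₂/r₁ = 10^(ΔL/20).
r₂ = 8.8·10^((76.8−69.2)/20) = 8.8·10^(7.6/20) = 21.11 m.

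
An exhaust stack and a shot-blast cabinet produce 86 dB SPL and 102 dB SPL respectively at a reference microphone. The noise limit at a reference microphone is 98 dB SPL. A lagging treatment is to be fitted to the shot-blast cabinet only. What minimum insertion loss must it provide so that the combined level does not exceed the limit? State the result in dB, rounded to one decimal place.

Everything except the shot-blast cabinet sums to 10^(86/10) = 3.981e+08 in linear terms, 86.00 dB SPL.
The limit corresponds to 10^(98/10) = 6.310e+09; subtracting the fixed part leaves 5.911e+09 for the shot-blast cabinet, i.e. 97.72 dB SPL.
Required insertion loss = 102 − 97.72 = 4.28 dB.

4.3 dB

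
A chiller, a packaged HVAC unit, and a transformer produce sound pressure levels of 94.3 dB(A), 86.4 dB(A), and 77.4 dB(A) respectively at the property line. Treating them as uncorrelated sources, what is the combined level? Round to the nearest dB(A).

95 dB(A)

For uncorrelated sources the intensities add, so convert each level to linear form, sum, and take 10·log₁₀ of the total.
Σ 10^(L/10) = 10^(94.3/10) + 10^(86.4/10) + 10^(77.4/10) = 3.183e+09.
L_total = 10·log₁₀(3.183e+09) = 95.03 dB(A).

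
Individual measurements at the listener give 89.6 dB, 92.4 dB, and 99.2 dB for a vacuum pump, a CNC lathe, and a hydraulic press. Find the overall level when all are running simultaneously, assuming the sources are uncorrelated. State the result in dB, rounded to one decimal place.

100.4 dB

Incoherent sources combine by intensity addition: L_total = 10·log₁₀(Σ 10^(L_i/10)).
Σ 10^(L/10) = 10^(89.6/10) + 10^(92.4/10) + 10^(99.2/10) = 1.097e+10.
L_total = 10·log₁₀(1.097e+10) = 100.40 dB.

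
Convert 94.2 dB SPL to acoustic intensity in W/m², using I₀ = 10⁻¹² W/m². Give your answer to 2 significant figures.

I/I₀ = 10^(94.2/10) = 2.63e+09, so I = 2.63e+09 × 10⁻¹² W/m².

0.0026 W/m²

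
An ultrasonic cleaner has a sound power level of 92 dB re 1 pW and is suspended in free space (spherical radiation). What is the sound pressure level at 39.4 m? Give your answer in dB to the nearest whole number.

49 dB

L_p = L_w − 10·log₁₀(4π·r²) with r = 39.4 m.
4π·r² = 1.951e+04 m², 10·log₁₀ of that is 42.902 dB.
L_p = 92 − 42.902 = 49.10 dB.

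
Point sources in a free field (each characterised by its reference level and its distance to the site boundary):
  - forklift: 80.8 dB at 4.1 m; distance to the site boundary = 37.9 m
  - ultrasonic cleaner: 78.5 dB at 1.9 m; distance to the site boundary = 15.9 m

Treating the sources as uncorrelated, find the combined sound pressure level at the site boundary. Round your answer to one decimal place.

First find each source's level at the receiver (point-source: −20·log₁₀(r/r_ref)), then combine on an intensity basis.
forklift: 80.8 − 20·log₁₀(37.9/4.1) = 80.8 − 19.32 = 61.48 dB.
ultrasonic cleaner: 78.5 − 20·log₁₀(15.9/1.9) = 78.5 − 18.45 = 60.05 dB.
Σ 10^(L/10) = 2.418e+06 → L_total = 10·log₁₀(2.418e+06) = 63.83 dB.

63.8 dB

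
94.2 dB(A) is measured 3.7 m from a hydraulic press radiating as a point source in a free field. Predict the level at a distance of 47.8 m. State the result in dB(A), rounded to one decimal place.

Spherical spreading from a point source gives a 20·log₁₀(r₂/r₁) drop.
L₂ = 94.2 − 20·log₁₀(47.8/3.7) = 94.2 − 22.225 = 71.98 dB(A).

72.0 dB(A)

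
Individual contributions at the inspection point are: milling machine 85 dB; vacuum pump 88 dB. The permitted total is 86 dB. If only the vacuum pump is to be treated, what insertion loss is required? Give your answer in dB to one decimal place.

The untreated sources together contribute 10^(85/10) = 3.162e+08, i.e. 85.00 dB.
The limit corresponds to 10^(86/10) = 3.981e+08; subtracting the fixed part leaves 8.188e+07 for the vacuum pump, i.e. 79.13 dB.
Required insertion loss = 88 − 79.13 = 8.87 dB.

8.9 dB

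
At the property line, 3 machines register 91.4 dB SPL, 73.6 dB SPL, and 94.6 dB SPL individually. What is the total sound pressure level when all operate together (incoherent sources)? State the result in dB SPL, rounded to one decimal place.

For uncorrelated sources the intensities add, so convert each level to linear form, sum, and take 10·log₁₀ of the total.
Σ 10^(L/10) = 10^(91.4/10) + 10^(73.6/10) + 10^(94.6/10) = 4.287e+09.
L_total = 10·log₁₀(4.287e+09) = 96.32 dB SPL.

96.3 dB SPL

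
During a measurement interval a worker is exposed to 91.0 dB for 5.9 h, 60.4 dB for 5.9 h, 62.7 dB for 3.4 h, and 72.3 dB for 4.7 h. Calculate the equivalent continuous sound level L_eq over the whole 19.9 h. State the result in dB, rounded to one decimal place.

85.8 dB

The energy average is taken in the linear domain: L_eq = 10·log₁₀[(Σ tᵢ·10^(Lᵢ/10))/T], T = 19.9 h.
Σ tᵢ·10^(Lᵢ/10) = 5.9·10^(91.0/10) + 5.9·10^(60.4/10) + 3.4·10^(62.7/10) + 4.7·10^(72.3/10) = 7.520e+09.
L_eq = 10·log₁₀(7.520e+09/19.9) = 85.77 dB.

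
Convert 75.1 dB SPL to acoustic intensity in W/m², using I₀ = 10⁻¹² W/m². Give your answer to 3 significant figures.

3.24e-05 W/m²

I = I₀·10^(L/10) = 10⁻¹² × 10^(75.1/10) = 10^(-4.490).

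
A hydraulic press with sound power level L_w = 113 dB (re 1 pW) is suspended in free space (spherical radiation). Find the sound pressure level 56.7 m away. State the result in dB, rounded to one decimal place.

Free-field spherical radiation: L_p = L_w − 10·log₁₀(4π·r²), r = 56.7 m.
4π·r² = 4.04e+04 m², 10·log₁₀ of that is 46.064 dB.
L_p = 113 − 46.064 = 66.94 dB.

66.9 dB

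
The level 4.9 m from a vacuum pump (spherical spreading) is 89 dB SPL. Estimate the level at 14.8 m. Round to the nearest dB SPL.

79 dB SPL

For a point source, L₂ = L₁ − 20·log₁₀(r₂/r₁).
L₂ = 89 − 20·log₁₀(14.8/4.9) = 89 − 9.601 = 79.40 dB SPL.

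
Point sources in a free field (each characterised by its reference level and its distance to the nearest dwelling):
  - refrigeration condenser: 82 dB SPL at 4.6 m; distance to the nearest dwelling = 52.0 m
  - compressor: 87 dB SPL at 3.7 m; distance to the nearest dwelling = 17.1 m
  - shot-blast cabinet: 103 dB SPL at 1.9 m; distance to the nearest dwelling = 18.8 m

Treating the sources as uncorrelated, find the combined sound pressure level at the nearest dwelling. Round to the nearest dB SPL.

84 dB SPL

First find each source's level at the receiver (point-source: −20·log₁₀(r/r_ref)), then combine on an intensity basis.
refrigeration condenser: 82 − 20·log₁₀(52.0/4.6) = 82 − 21.06 = 60.94 dB SPL.
compressor: 87 − 20·log₁₀(17.1/3.7) = 87 − 13.30 = 73.70 dB SPL.
shot-blast cabinet: 103 − 20·log₁₀(18.8/1.9) = 103 − 19.91 = 83.09 dB SPL.
Σ 10^(L/10) = 2.285e+08 → L_total = 10·log₁₀(2.285e+08) = 83.59 dB SPL.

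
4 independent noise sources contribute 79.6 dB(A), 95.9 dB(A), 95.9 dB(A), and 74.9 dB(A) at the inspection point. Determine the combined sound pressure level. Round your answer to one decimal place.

Incoherent sources combine by intensity addition: L_total = 10·log₁₀(Σ 10^(L_i/10)).
Σ 10^(L/10) = 10^(79.6/10) + 10^(95.9/10) + 10^(95.9/10) + 10^(74.9/10) = 7.903e+09.
L_total = 10·log₁₀(7.903e+09) = 98.98 dB(A).

99.0 dB(A)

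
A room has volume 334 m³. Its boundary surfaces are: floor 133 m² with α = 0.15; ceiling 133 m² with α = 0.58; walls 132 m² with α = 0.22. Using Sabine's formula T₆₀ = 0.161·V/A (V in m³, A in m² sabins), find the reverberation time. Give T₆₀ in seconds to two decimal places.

0.43 s

Summing Sᵢαᵢ: 133·0.15 + 133·0.58 + 132·0.22 = 126.13 m².
T₆₀ = 0.161 × 334 / 126.13 = 0.426 s.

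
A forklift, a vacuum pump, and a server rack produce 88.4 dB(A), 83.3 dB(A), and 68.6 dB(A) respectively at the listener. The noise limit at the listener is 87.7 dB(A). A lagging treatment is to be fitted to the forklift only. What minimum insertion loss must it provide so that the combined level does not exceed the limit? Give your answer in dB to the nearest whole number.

Everything except the forklift sums to 10^(83.3/10) + 10^(68.6/10) = 2.210e+08 in linear terms, 83.44 dB(A).
To meet 87.7 dB(A) overall, the treated forklift may contribute at most 10^(87.7/10) − 2.210e+08 = 3.678e+08, i.e. 85.66 dB(A).
So the forklift must be reduced from 88.4 to 85.66 dB(A): IL = 2.74 dB.

3 dB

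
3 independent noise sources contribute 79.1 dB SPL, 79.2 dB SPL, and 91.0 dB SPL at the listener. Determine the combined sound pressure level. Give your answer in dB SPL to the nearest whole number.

92 dB SPL

For uncorrelated sources the intensities add, so convert each level to linear form, sum, and take 10·log₁₀ of the total.
Σ 10^(L/10) = 10^(79.1/10) + 10^(79.2/10) + 10^(91.0/10) = 1.423e+09.
L_total = 10·log₁₀(1.423e+09) = 91.53 dB SPL.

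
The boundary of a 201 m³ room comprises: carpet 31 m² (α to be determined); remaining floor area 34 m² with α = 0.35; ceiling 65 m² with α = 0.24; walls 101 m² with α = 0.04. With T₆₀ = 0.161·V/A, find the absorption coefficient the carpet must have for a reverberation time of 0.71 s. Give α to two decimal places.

Required total absorption A = 0.161·201/0.71 = 45.58 m².
Absorption from the other surfaces = 34·0.35 + 65·0.24 + 101·0.04 = 31.54 m², so the carpet must supply 14.04 m² over 31 m².
α = 14.04/31 = 0.453.

0.45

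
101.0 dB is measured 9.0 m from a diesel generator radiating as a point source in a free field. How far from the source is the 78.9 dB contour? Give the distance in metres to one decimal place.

114.6 m

The 22.1 dB drop corresponds to a distance ratio of 10^(22.1/20) for a point source.
r₂ = 9.0·10^((101.0−78.9)/20) = 9.0·10^(22.1/20) = 114.62 m.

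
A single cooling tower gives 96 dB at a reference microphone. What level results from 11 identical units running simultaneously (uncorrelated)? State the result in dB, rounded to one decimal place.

106.4 dB

N identical incoherent sources raise the level by 10·log₁₀ N.
L_total = 96 + 10·log₁₀(11) = 96 + 10.414 = 106.41 dB.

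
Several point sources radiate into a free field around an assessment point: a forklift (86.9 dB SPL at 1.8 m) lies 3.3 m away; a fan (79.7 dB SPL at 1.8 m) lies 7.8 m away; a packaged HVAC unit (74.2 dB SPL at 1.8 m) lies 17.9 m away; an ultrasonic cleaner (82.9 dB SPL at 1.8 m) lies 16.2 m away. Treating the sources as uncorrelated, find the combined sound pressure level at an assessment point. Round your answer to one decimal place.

First find each source's level at the receiver (point-source: −20·log₁₀(r/r_ref)), then combine on an intensity basis.
forklift: 86.9 − 20·log₁₀(3.3/1.8) = 86.9 − 5.26 = 81.64 dB SPL.
fan: 79.7 − 20·log₁₀(7.8/1.8) = 79.7 − 12.74 = 66.96 dB SPL.
packaged HVAC unit: 74.2 − 20·log₁₀(17.9/1.8) = 74.2 − 19.95 = 54.25 dB SPL.
ultrasonic cleaner: 82.9 − 20·log₁₀(16.2/1.8) = 82.9 − 19.08 = 63.82 dB SPL.
Σ 10^(L/10) = 1.534e+08 → L_total = 10·log₁₀(1.534e+08) = 81.86 dB SPL.

81.9 dB SPL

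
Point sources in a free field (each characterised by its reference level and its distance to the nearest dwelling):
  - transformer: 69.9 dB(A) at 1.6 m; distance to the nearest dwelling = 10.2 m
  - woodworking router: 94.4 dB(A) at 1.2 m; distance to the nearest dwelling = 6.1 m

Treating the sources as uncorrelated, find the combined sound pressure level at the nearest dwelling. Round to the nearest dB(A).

80 dB(A)

Apply inverse-square spreading to bring every level to the receiver, then sum 10^(L/10).
transformer: 69.9 − 20·log₁₀(10.2/1.6) = 69.9 − 16.09 = 53.81 dB(A).
woodworking router: 94.4 − 20·log₁₀(6.1/1.2) = 94.4 − 14.12 = 80.28 dB(A).
Σ 10^(L/10) = 1.068e+08 → L_total = 10·log₁₀(1.068e+08) = 80.29 dB(A).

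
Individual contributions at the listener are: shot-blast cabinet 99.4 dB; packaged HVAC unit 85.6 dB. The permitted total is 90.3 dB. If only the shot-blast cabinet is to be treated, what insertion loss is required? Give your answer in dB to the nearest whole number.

The untreated sources together contribute 10^(85.6/10) = 3.631e+08, i.e. 85.60 dB.
To meet 90.3 dB overall, the treated shot-blast cabinet may contribute at most 10^(90.3/10) − 3.631e+08 = 7.084e+08, i.e. 88.50 dB.
Required insertion loss = 99.4 − 88.50 = 10.90 dB.

11 dB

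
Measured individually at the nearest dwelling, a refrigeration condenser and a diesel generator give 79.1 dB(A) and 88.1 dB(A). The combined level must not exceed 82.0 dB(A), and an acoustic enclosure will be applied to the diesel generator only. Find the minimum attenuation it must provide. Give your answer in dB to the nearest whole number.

The untreated sources together contribute 10^(79.1/10) = 8.128e+07, i.e. 79.10 dB(A).
To meet 82.0 dB(A) overall, the treated diesel generator may contribute at most 10^(82.0/10) − 8.128e+07 = 7.721e+07, i.e. 78.88 dB(A).
Required insertion loss = 88.1 − 78.88 = 9.22 dB.

9 dB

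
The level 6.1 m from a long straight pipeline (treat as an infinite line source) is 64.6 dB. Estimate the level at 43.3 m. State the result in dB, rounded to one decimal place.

56.1 dB

Cylindrical spreading from a line source gives a 10·log₁₀(r₂/r₁) drop.
L₂ = 64.6 − 10·log₁₀(43.3/6.1) = 64.6 − 8.512 = 56.09 dB.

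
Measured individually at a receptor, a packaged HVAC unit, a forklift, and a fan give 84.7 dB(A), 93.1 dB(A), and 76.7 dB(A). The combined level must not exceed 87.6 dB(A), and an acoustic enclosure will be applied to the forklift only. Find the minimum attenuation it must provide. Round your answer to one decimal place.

Fixed contribution from the other sources: Σ 10^(L/10) = 10^(84.7/10) + 10^(76.7/10) = 3.419e+08 (85.34 dB(A)).
The limit corresponds to 10^(87.6/10) = 5.754e+08; subtracting the fixed part leaves 2.335e+08 for the forklift, i.e. 83.68 dB(A).
Required insertion loss = 93.1 − 83.68 = 9.42 dB.

9.4 dB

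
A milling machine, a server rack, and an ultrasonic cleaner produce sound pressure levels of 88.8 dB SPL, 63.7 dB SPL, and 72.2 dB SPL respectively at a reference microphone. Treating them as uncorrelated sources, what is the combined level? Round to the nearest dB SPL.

89 dB SPL

For uncorrelated sources the intensities add, so convert each level to linear form, sum, and take 10·log₁₀ of the total.
Σ 10^(L/10) = 10^(88.8/10) + 10^(63.7/10) + 10^(72.2/10) = 7.775e+08.
L_total = 10·log₁₀(7.775e+08) = 88.91 dB SPL.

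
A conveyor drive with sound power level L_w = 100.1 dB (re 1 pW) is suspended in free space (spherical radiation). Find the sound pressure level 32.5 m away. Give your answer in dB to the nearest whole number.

L_p = L_w − 10·log₁₀(4π·r²) with r = 32.5 m.
4π·r² = 1.327e+04 m², 10·log₁₀ of that is 41.230 dB.
L_p = 100.1 − 41.230 = 58.87 dB.

59 dB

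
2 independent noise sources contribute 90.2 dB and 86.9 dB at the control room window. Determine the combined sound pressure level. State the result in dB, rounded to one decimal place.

Incoherent sources combine by intensity addition: L_total = 10·log₁₀(Σ 10^(L_i/10)).
Σ 10^(L/10) = 10^(90.2/10) + 10^(86.9/10) = 1.537e+09.
L_total = 10·log₁₀(1.537e+09) = 91.87 dB.

91.9 dB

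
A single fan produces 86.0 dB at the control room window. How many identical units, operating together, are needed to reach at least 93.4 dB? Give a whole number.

6

Need L₁ + 10·log₁₀ N ≥ 93.4, i.e. log₁₀ N ≥ 0.74.
N ≥ 10^(7.4/10) = 5.495, so N = 6.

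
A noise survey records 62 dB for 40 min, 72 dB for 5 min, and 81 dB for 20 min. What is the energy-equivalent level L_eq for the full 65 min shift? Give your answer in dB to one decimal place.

76.1 dB

Weight each interval's intensity by its duration and average over T = 65 min:
Σ tᵢ·10^(Lᵢ/10) = 40·10^(62/10) + 5·10^(72/10) + 20·10^(81/10) = 2.660e+09.
L_eq = 10·log₁₀(2.660e+09/65) = 76.12 dB.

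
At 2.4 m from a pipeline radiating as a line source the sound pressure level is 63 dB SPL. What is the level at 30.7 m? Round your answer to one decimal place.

Cylindrical spreading from a line source gives a 10·log₁₀(r₂/r₁) drop.
L₂ = 63 − 10·log₁₀(30.7/2.4) = 63 − 11.069 = 51.93 dB SPL.

51.9 dB SPL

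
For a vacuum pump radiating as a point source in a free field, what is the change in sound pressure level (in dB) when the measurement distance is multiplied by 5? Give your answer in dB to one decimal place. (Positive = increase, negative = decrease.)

-14.0 dB

Point-source spreading: ΔL = −20·log₁₀(r₂/r₁).
ΔL = −20·log₁₀(5) = -13.98 dB.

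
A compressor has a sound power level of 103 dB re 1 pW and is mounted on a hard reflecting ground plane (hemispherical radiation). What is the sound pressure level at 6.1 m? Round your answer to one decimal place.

79.3 dB

Free-field hemispherical radiation: L_p = L_w − 10·log₁₀(2π·r²), r = 6.1 m.
2π·r² = 233.8 m², 10·log₁₀ of that is 23.688 dB.
L_p = 103 − 23.688 = 79.31 dB.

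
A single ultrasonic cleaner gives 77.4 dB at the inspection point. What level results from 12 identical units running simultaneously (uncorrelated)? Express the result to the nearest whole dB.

88 dB

L_total = L₁ + 10·log₁₀ N for N identical incoherent sources.
L_total = 77.4 + 10·log₁₀(12) = 77.4 + 10.792 = 88.19 dB.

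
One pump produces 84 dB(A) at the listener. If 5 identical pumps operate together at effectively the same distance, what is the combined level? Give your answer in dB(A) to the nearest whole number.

91 dB(A)

With 5 equal, uncorrelated contributions the intensity is 5× that of one unit, giving a rise of 10·log₁₀ 5.
L_total = 84 + 10·log₁₀(5) = 84 + 6.990 = 90.99 dB(A).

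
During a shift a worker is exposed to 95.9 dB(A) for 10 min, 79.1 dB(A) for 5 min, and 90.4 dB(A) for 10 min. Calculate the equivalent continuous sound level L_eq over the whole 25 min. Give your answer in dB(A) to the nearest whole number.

Weight each interval's intensity by its duration and average over T = 25 min:
Σ tᵢ·10^(Lᵢ/10) = 10·10^(95.9/10) + 5·10^(79.1/10) + 10·10^(90.4/10) = 5.028e+10.
L_eq = 10·log₁₀(5.028e+10/25) = 93.03 dB(A).

93 dB(A)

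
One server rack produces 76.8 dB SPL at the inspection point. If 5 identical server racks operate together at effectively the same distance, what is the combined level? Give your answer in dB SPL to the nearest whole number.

84 dB SPL

N identical incoherent sources raise the level by 10·log₁₀ N.
L_total = 76.8 + 10·log₁₀(5) = 76.8 + 6.990 = 83.79 dB SPL.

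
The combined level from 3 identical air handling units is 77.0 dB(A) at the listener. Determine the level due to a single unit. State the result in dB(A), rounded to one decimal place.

Dividing the total intensity by 3 lowers the level by 10·log₁₀ 3 = 4.771 dB: L₁ = 77.0 − 4.771.

72.2 dB(A)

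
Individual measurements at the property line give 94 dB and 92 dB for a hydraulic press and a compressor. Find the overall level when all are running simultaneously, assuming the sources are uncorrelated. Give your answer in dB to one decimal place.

96.1 dB

Incoherent sources combine by intensity addition: L_total = 10·log₁₀(Σ 10^(L_i/10)).
Σ 10^(L/10) = 10^(94/10) + 10^(92/10) = 4.097e+09.
L_total = 10·log₁₀(4.097e+09) = 96.12 dB.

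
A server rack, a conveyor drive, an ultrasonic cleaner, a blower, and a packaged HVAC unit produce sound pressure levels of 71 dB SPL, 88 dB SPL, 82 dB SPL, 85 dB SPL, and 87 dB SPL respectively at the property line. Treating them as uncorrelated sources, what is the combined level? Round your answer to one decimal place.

92.1 dB SPL

For uncorrelated sources the intensities add, so convert each level to linear form, sum, and take 10·log₁₀ of the total.
Σ 10^(L/10) = 10^(71/10) + 10^(88/10) + 10^(82/10) + 10^(85/10) + 10^(87/10) = 1.619e+09.
L_total = 10·log₁₀(1.619e+09) = 92.09 dB SPL.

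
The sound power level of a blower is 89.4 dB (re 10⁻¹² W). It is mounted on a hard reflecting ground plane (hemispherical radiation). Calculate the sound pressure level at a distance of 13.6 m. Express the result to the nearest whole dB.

59 dB

The power spreads over a hemisphere of area 2π·r², so L_p = L_w − 10·log₁₀(2π·r²).
2π·r² = 1162 m², 10·log₁₀ of that is 30.653 dB.
L_p = 89.4 − 30.653 = 58.75 dB.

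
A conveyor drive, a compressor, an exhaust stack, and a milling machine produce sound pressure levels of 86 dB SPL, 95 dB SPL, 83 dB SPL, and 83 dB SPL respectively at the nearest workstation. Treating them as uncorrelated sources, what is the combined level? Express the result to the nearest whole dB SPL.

96 dB SPL

For uncorrelated sources the intensities add, so convert each level to linear form, sum, and take 10·log₁₀ of the total.
Σ 10^(L/10) = 10^(86/10) + 10^(95/10) + 10^(83/10) + 10^(83/10) = 3.959e+09.
L_total = 10·log₁₀(3.959e+09) = 95.98 dB SPL.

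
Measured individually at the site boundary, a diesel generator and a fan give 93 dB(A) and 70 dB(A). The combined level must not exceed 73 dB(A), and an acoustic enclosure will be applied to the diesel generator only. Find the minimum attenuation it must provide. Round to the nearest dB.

23 dB

Fixed contribution from the other source: Σ 10^(L/10) = 10^(70/10) = 1.000e+07 (70.00 dB(A)).
The limit corresponds to 10^(73/10) = 1.995e+07; subtracting the fixed part leaves 9.953e+06 for the diesel generator, i.e. 69.98 dB(A).
So the diesel generator must be reduced from 93 to 69.98 dB(A): IL = 23.02 dB.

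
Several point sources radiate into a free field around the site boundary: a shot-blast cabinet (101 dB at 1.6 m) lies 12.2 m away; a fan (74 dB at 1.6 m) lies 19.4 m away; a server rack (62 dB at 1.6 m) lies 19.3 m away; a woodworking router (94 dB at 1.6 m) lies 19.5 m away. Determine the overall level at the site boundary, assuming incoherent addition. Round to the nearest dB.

84 dB

Propagate each source to the receiver with L = L_ref − 20·log₁₀(r/r_ref), then add intensities.
shot-blast cabinet: 101 − 20·log₁₀(12.2/1.6) = 101 − 17.64 = 83.36 dB.
fan: 74 − 20·log₁₀(19.4/1.6) = 74 − 21.67 = 52.33 dB.
server rack: 62 − 20·log₁₀(19.3/1.6) = 62 − 21.63 = 40.37 dB.
woodworking router: 94 − 20·log₁₀(19.5/1.6) = 94 − 21.72 = 72.28 dB.
Σ 10^(L/10) = 2.336e+08 → L_total = 10·log₁₀(2.336e+08) = 83.69 dB.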